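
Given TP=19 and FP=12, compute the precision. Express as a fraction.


Precision = TP / (TP + FP) = 19 / 31 = 19/31.

19/31


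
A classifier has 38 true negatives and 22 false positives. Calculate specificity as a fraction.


Specificity = TN / (TN + FP) = 38 / 60 = 19/30.

19/30


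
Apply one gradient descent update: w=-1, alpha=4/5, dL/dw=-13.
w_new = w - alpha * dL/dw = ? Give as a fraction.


w_new = -1 - 4/5 * -13 = -1 - -52/5 = 47/5.

47/5


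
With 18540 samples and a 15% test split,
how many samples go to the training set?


Test set = 18540 * 15% = 2781. Training set = 18540 - 2781 = 15759.

15759


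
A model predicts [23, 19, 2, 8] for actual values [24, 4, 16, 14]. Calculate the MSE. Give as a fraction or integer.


MSE = (1/4) * ((24-23)^2=1 + (4-19)^2=225 + (16-2)^2=196 + (14-8)^2=36). Sum = 458. MSE = 229/2.

229/2


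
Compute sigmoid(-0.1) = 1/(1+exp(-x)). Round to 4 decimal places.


sigma(-0.1) = 1/(1+e^(0.1)) = 1/(1+1.105171) = 1/2.105171 = 0.4750.

0.4750


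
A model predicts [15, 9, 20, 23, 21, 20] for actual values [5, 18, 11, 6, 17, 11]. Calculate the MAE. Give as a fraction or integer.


MAE = (1/6) * (|5-15|=10 + |18-9|=9 + |11-20|=9 + |6-23|=17 + |17-21|=4 + |11-20|=9). Sum = 58. MAE = 29/3.

29/3


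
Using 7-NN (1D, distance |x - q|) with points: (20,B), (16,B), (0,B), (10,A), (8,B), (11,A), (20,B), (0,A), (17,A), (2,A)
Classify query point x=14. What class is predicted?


Distances: |20-14|=6, |16-14|=2, |0-14|=14, |10-14|=4, |8-14|=6, |11-14|=3, |20-14|=6, |0-14|=14, |17-14|=3, |2-14|=12. 7 nearest: (16,B), (11,A), (17,A), (10,A), (20,B), (8,B), (20,B). Counts: {'B': 4, 'A': 3}. Majority class: B.

B


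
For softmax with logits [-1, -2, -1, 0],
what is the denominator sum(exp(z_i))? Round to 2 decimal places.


Denom = e^-1=0.3679 + e^-2=0.1353 + e^-1=0.3679 + e^0=1.0000. Sum = 1.8711, which rounds to 1.87.

1.87


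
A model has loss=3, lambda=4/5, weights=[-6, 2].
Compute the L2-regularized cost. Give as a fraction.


L2 sq norm = sum(w^2) = 40. J = 3 + 4/5 * 40 = 35.

35


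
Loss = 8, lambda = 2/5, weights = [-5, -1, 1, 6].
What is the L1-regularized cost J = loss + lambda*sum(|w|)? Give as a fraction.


L1 norm = sum(|w|) = 13. J = 8 + 2/5 * 13 = 66/5.

66/5


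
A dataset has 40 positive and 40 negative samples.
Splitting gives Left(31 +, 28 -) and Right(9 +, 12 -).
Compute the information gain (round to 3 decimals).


H(parent) = 1.0000. H(left) = 0.9981, H(right) = 0.9852. Weighted = (59/80)*0.9981 + (21/80)*0.9852 = 0.9947. IG = 1.0000 - 0.9947 = 0.0053, which rounds to 0.005.

0.005


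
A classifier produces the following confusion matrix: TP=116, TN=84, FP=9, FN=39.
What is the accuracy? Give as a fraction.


Accuracy = (TP + TN) / (TP + TN + FP + FN) = (116 + 84) / 248 = 25/31.

25/31


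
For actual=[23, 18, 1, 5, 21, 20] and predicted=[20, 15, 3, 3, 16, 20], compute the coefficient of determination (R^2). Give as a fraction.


Mean(y) = 44/3. SS_res = 51. SS_tot = 1288/3. R^2 = 1 - 51/(1288/3) = 1135/1288.

1135/1288


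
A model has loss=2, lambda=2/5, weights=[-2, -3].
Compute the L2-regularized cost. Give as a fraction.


L2 sq norm = sum(w^2) = 13. J = 2 + 2/5 * 13 = 36/5.

36/5


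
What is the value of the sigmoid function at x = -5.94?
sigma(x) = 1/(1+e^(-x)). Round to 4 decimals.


sigma(-5.94) = 1/(1+e^(5.94)) = 1/(1+379.934930) = 1/380.934930 = 0.0026.

0.0026


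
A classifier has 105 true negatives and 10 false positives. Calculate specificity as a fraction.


Specificity = TN / (TN + FP) = 105 / 115 = 21/23.

21/23


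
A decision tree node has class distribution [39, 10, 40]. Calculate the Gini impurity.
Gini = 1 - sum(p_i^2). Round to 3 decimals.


Total = 89. Proportions: 39/89, 10/89, 40/89. sum(p_i^2) = 0.4066. Gini = 1 - 0.4066 = 0.5934, which rounds to 0.593.

0.593


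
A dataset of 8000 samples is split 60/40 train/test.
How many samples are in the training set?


Test set = 8000 * 40% = 3200. Training set = 8000 - 3200 = 4800.

4800


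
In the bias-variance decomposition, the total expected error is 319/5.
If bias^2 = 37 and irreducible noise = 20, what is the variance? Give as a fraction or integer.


Total error = bias^2 + variance + irreducible noise. So variance = 319/5 - 37 - 20 = 34/5.

34/5


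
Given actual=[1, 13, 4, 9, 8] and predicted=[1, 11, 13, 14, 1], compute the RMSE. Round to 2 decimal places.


MSE = 31.8000. RMSE = sqrt(31.8000) = 5.64.

5.64


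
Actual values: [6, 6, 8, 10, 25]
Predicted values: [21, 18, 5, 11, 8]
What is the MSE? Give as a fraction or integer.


MSE = (1/5) * ((6-21)^2=225 + (6-18)^2=144 + (8-5)^2=9 + (10-11)^2=1 + (25-8)^2=289). Sum = 668. MSE = 668/5.

668/5


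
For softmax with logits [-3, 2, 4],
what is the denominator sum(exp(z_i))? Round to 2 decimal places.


Denom = e^-3=0.0498 + e^2=7.3891 + e^4=54.5982. Sum = 62.0371, which rounds to 62.04.

62.04


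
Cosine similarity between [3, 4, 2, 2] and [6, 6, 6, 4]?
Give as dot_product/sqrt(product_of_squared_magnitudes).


dot = 62. |a|^2 = 33, |b|^2 = 124. cos = 62/sqrt(4092).

62/sqrt(4092)


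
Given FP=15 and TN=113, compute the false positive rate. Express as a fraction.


FPR = FP / (FP + TN) = 15 / 128 = 15/128.

15/128


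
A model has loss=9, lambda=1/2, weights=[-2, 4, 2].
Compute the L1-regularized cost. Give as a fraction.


L1 norm = sum(|w|) = 8. J = 9 + 1/2 * 8 = 13.

13


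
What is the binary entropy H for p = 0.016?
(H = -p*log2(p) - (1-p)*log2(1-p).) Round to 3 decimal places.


H = -0.016*log2(0.016) - 0.984*log2(0.984) = 0.118.

0.118


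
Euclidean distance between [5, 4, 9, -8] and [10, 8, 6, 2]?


d = sqrt(sum of squared differences). (5-10)^2=25, (4-8)^2=16, (9-6)^2=9, (-8-2)^2=100. Sum = 150.

sqrt(150)


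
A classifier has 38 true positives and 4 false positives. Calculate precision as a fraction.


Precision = TP / (TP + FP) = 38 / 42 = 19/21.

19/21


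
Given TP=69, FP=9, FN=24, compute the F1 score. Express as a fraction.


Precision = 69/78 = 23/26. Recall = 69/93 = 23/31. F1 = 2*P*R/(P+R) = 46/57.

46/57


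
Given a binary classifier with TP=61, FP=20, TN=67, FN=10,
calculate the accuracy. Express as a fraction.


Accuracy = (TP + TN) / (TP + TN + FP + FN) = (61 + 67) / 158 = 64/79.

64/79


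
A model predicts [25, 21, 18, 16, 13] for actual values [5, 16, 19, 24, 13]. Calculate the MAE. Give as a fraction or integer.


MAE = (1/5) * (|5-25|=20 + |16-21|=5 + |19-18|=1 + |24-16|=8 + |13-13|=0). Sum = 34. MAE = 34/5.

34/5


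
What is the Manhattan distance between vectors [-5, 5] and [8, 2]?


d = sum of absolute differences: |-5-8|=13 + |5-2|=3 = 16.

16


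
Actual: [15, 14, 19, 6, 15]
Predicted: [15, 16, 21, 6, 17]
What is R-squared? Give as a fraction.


Mean(y) = 69/5. SS_res = 12. SS_tot = 454/5. R^2 = 1 - 12/(454/5) = 197/227.

197/227


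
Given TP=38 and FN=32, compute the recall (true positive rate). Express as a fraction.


Recall = TP / (TP + FN) = 38 / 70 = 19/35.

19/35


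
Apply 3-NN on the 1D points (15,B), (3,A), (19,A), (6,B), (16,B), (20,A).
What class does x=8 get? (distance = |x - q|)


Distances: |15-8|=7, |3-8|=5, |19-8|=11, |6-8|=2, |16-8|=8, |20-8|=12. 3 nearest: (6,B), (3,A), (15,B). Counts: {'B': 2, 'A': 1}. Majority class: B.

B


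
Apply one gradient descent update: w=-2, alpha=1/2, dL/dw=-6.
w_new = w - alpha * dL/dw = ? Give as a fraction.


w_new = -2 - 1/2 * -6 = -2 - -3 = 1.

1


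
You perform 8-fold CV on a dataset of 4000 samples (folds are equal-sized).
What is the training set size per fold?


Each validation fold has 4000/8 = 500 samples. Training set = 4000 - 500 = 3500.

3500


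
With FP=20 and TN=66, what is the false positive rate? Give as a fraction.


FPR = FP / (FP + TN) = 20 / 86 = 10/43.

10/43


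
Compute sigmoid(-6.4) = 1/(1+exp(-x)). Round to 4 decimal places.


sigma(-6.4) = 1/(1+e^(6.4)) = 1/(1+601.845038) = 1/602.845038 = 0.0017.

0.0017


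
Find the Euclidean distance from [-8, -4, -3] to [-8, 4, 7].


d = sqrt(sum of squared differences). (-8--8)^2=0, (-4-4)^2=64, (-3-7)^2=100. Sum = 164.

sqrt(164)


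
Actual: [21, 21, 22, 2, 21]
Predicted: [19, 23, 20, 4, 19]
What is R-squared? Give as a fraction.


Mean(y) = 87/5. SS_res = 20. SS_tot = 1486/5. R^2 = 1 - 20/(1486/5) = 693/743.

693/743


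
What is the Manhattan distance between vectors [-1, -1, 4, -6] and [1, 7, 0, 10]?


d = sum of absolute differences: |-1-1|=2 + |-1-7|=8 + |4-0|=4 + |-6-10|=16 = 30.

30


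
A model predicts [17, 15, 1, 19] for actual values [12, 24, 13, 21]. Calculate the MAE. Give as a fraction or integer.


MAE = (1/4) * (|12-17|=5 + |24-15|=9 + |13-1|=12 + |21-19|=2). Sum = 28. MAE = 7.

7


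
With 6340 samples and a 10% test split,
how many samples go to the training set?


Test set = 6340 * 10% = 634. Training set = 6340 - 634 = 5706.

5706


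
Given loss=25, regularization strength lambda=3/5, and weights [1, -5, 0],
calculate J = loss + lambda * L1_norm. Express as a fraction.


L1 norm = sum(|w|) = 6. J = 25 + 3/5 * 6 = 143/5.

143/5


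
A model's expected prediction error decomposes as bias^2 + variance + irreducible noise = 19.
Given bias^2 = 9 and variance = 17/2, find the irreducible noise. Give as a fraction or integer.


Total error = bias^2 + variance + irreducible noise. So irreducible noise = 19 - 9 - 17/2 = 3/2.

3/2


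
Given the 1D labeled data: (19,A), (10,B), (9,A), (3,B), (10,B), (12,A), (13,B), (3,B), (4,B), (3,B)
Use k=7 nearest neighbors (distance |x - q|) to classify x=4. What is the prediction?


Distances: |19-4|=15, |10-4|=6, |9-4|=5, |3-4|=1, |10-4|=6, |12-4|=8, |13-4|=9, |3-4|=1, |4-4|=0, |3-4|=1. 7 nearest: (4,B), (3,B), (3,B), (3,B), (9,A), (10,B), (10,B). Counts: {'B': 6, 'A': 1}. Majority class: B.

B


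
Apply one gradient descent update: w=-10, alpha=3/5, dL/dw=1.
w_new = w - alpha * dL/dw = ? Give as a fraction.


w_new = -10 - 3/5 * 1 = -10 - 3/5 = -53/5.

-53/5


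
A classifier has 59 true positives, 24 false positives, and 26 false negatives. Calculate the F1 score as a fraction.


Precision = 59/83 = 59/83. Recall = 59/85 = 59/85. F1 = 2*P*R/(P+R) = 59/84.

59/84


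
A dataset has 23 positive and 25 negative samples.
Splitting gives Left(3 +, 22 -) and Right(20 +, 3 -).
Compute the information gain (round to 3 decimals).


H(parent) = 0.9987. H(left) = 0.5294, H(right) = 0.5586. Weighted = (25/48)*0.5294 + (23/48)*0.5586 = 0.5434. IG = 0.9987 - 0.5434 = 0.4553, which rounds to 0.455.

0.455


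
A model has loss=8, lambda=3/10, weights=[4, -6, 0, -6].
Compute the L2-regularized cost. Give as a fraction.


L2 sq norm = sum(w^2) = 88. J = 8 + 3/10 * 88 = 172/5.

172/5


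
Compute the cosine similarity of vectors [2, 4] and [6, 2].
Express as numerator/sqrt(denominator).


dot = 20. |a|^2 = 20, |b|^2 = 40. cos = 20/sqrt(800).

20/sqrt(800)


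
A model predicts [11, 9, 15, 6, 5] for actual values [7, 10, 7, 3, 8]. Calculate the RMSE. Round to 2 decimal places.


MSE = 19.8000. RMSE = sqrt(19.8000) = 4.45.

4.45


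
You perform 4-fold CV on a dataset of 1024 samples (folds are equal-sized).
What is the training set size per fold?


Each validation fold has 1024/4 = 256 samples. Training set = 1024 - 256 = 768.

768


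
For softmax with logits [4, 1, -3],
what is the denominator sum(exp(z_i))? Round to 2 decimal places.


Denom = e^4=54.5982 + e^1=2.7183 + e^-3=0.0498. Sum = 57.3663, which rounds to 57.37.

57.37


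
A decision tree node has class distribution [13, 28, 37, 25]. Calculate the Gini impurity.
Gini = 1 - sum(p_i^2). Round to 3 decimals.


Total = 103. Proportions: 13/103, 28/103, 37/103, 25/103. sum(p_i^2) = 0.2778. Gini = 1 - 0.2778 = 0.7222, which rounds to 0.722.

0.722


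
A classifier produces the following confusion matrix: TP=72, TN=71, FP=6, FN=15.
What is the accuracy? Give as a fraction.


Accuracy = (TP + TN) / (TP + TN + FP + FN) = (72 + 71) / 164 = 143/164.

143/164


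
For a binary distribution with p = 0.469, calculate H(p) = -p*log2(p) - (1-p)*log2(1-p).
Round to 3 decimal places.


H = -0.469*log2(0.469) - 0.531*log2(0.531) = 0.997.

0.997


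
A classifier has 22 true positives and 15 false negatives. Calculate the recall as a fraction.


Recall = TP / (TP + FN) = 22 / 37 = 22/37.

22/37


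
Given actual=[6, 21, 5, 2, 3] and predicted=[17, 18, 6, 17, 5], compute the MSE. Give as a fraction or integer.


MSE = (1/5) * ((6-17)^2=121 + (21-18)^2=9 + (5-6)^2=1 + (2-17)^2=225 + (3-5)^2=4). Sum = 360. MSE = 72.

72


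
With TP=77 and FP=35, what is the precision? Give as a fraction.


Precision = TP / (TP + FP) = 77 / 112 = 11/16.

11/16


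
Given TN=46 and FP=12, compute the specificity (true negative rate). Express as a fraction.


Specificity = TN / (TN + FP) = 46 / 58 = 23/29.

23/29


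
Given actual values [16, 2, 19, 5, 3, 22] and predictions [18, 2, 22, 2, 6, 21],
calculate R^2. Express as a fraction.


Mean(y) = 67/6. SS_res = 32. SS_tot = 2345/6. R^2 = 1 - 32/(2345/6) = 2153/2345.

2153/2345


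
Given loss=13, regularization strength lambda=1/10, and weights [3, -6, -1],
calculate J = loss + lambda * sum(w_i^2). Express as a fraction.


L2 sq norm = sum(w^2) = 46. J = 13 + 1/10 * 46 = 88/5.

88/5


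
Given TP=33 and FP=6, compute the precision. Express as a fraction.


Precision = TP / (TP + FP) = 33 / 39 = 11/13.

11/13


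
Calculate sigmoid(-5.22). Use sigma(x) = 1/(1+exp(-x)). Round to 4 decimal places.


sigma(-5.22) = 1/(1+e^(5.22)) = 1/(1+184.934184) = 1/185.934184 = 0.0054.

0.0054


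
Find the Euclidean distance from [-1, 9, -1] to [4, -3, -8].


d = sqrt(sum of squared differences). (-1-4)^2=25, (9--3)^2=144, (-1--8)^2=49. Sum = 218.

sqrt(218)


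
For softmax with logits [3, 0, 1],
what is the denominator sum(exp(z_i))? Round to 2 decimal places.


Denom = e^3=20.0855 + e^0=1.0000 + e^1=2.7183. Sum = 23.8038, which rounds to 23.80.

23.80


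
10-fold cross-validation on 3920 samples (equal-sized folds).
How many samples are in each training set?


Each validation fold has 3920/10 = 392 samples. Training set = 3920 - 392 = 3528.

3528


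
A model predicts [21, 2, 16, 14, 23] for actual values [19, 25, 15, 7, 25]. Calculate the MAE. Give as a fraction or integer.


MAE = (1/5) * (|19-21|=2 + |25-2|=23 + |15-16|=1 + |7-14|=7 + |25-23|=2). Sum = 35. MAE = 7.

7


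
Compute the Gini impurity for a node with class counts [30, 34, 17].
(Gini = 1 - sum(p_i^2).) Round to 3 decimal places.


Total = 81. Proportions: 30/81, 34/81, 17/81. sum(p_i^2) = 0.3574. Gini = 1 - 0.3574 = 0.6426, which rounds to 0.643.

0.643


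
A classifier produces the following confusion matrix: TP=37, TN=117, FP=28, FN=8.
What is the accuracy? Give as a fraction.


Accuracy = (TP + TN) / (TP + TN + FP + FN) = (37 + 117) / 190 = 77/95.

77/95


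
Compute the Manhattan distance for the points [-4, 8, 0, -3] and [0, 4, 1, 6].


d = sum of absolute differences: |-4-0|=4 + |8-4|=4 + |0-1|=1 + |-3-6|=9 = 18.

18


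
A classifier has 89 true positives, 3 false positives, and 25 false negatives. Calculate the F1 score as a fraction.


Precision = 89/92 = 89/92. Recall = 89/114 = 89/114. F1 = 2*P*R/(P+R) = 89/103.

89/103


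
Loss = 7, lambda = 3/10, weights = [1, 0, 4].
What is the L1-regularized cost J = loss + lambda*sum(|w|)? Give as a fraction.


L1 norm = sum(|w|) = 5. J = 7 + 3/10 * 5 = 17/2.

17/2


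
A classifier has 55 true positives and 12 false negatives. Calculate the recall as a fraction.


Recall = TP / (TP + FN) = 55 / 67 = 55/67.

55/67


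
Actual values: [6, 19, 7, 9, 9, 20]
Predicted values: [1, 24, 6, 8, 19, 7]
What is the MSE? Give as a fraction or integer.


MSE = (1/6) * ((6-1)^2=25 + (19-24)^2=25 + (7-6)^2=1 + (9-8)^2=1 + (9-19)^2=100 + (20-7)^2=169). Sum = 321. MSE = 107/2.

107/2


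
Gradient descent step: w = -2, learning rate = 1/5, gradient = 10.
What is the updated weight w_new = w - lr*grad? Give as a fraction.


w_new = -2 - 1/5 * 10 = -2 - 2 = -4.

-4


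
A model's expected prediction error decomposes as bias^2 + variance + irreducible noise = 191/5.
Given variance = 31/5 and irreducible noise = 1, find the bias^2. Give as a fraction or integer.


Total error = bias^2 + variance + irreducible noise. So bias^2 = 191/5 - 31/5 - 1 = 31.

31


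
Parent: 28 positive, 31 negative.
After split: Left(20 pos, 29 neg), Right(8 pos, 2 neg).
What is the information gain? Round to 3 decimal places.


H(parent) = 0.9981. H(left) = 0.9755, H(right) = 0.7219. Weighted = (49/59)*0.9755 + (10/59)*0.7219 = 0.9325. IG = 0.9981 - 0.9325 = 0.0656, which rounds to 0.066.

0.066


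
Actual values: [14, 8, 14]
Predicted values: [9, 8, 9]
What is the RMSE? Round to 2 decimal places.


MSE = 16.6667. RMSE = sqrt(16.6667) = 4.08.

4.08


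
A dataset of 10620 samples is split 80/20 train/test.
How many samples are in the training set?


Test set = 10620 * 20% = 2124. Training set = 10620 - 2124 = 8496.

8496


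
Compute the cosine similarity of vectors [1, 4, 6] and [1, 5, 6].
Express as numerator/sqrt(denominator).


dot = 57. |a|^2 = 53, |b|^2 = 62. cos = 57/sqrt(3286).

57/sqrt(3286)


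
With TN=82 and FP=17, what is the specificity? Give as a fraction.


Specificity = TN / (TN + FP) = 82 / 99 = 82/99.

82/99


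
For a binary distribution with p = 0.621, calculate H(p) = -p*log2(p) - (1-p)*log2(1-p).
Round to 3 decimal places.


H = -0.621*log2(0.621) - 0.379*log2(0.379) = 0.957.

0.957


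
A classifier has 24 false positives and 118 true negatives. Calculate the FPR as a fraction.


FPR = FP / (FP + TN) = 24 / 142 = 12/71.

12/71


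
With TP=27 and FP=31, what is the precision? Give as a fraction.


Precision = TP / (TP + FP) = 27 / 58 = 27/58.

27/58


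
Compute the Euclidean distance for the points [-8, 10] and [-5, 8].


d = sqrt(sum of squared differences). (-8--5)^2=9, (10-8)^2=4. Sum = 13.

sqrt(13)


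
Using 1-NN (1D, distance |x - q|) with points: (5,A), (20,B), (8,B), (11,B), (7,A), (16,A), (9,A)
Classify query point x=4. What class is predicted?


Distances: |5-4|=1, |20-4|=16, |8-4|=4, |11-4|=7, |7-4|=3, |16-4|=12, |9-4|=5. 1 nearest: (5,A). Counts: {'A': 1}. Majority class: A.

A


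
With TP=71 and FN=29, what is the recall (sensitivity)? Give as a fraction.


Recall = TP / (TP + FN) = 71 / 100 = 71/100.

71/100


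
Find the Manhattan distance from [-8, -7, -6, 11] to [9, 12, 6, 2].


d = sum of absolute differences: |-8-9|=17 + |-7-12|=19 + |-6-6|=12 + |11-2|=9 = 57.

57


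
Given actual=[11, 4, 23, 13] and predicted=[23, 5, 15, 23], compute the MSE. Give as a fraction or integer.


MSE = (1/4) * ((11-23)^2=144 + (4-5)^2=1 + (23-15)^2=64 + (13-23)^2=100). Sum = 309. MSE = 309/4.

309/4


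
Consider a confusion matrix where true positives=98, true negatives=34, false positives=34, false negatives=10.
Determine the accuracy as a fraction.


Accuracy = (TP + TN) / (TP + TN + FP + FN) = (98 + 34) / 176 = 3/4.

3/4


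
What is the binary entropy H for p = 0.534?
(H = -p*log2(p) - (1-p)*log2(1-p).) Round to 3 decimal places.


H = -0.534*log2(0.534) - 0.466*log2(0.466) = 0.997.

0.997


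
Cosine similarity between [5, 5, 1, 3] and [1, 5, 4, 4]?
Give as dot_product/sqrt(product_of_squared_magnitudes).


dot = 46. |a|^2 = 60, |b|^2 = 58. cos = 46/sqrt(3480).

46/sqrt(3480)


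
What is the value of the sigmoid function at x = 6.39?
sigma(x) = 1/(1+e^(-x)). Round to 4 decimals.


sigma(6.39) = 1/(1+e^(-6.39)) = 1/(1+0.001678) = 1/1.001678 = 0.9983.

0.9983


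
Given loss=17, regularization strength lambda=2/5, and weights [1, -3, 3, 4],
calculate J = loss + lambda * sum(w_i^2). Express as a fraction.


L2 sq norm = sum(w^2) = 35. J = 17 + 2/5 * 35 = 31.

31


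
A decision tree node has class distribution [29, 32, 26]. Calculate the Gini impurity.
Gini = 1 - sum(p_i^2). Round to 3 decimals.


Total = 87. Proportions: 29/87, 32/87, 26/87. sum(p_i^2) = 0.3357. Gini = 1 - 0.3357 = 0.6643, which rounds to 0.664.

0.664


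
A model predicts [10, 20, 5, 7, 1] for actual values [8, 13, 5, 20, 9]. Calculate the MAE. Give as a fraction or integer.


MAE = (1/5) * (|8-10|=2 + |13-20|=7 + |5-5|=0 + |20-7|=13 + |9-1|=8). Sum = 30. MAE = 6.

6


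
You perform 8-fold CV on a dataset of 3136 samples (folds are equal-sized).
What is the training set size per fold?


Each validation fold has 3136/8 = 392 samples. Training set = 3136 - 392 = 2744.

2744


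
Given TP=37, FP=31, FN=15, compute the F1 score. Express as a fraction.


Precision = 37/68 = 37/68. Recall = 37/52 = 37/52. F1 = 2*P*R/(P+R) = 37/60.

37/60


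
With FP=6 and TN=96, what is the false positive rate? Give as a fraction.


FPR = FP / (FP + TN) = 6 / 102 = 1/17.

1/17


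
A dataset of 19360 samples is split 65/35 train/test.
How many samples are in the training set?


Test set = 19360 * 35% = 6776. Training set = 19360 - 6776 = 12584.

12584


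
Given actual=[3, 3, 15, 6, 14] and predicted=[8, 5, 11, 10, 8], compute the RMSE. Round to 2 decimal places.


MSE = 19.4000. RMSE = sqrt(19.4000) = 4.40.

4.40


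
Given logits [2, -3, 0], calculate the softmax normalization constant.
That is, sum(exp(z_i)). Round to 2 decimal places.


Denom = e^2=7.3891 + e^-3=0.0498 + e^0=1.0000. Sum = 8.4389, which rounds to 8.44.

8.44


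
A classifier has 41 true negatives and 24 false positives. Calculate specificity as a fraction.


Specificity = TN / (TN + FP) = 41 / 65 = 41/65.

41/65


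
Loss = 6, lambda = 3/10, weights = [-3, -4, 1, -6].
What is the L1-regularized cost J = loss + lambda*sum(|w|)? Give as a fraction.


L1 norm = sum(|w|) = 14. J = 6 + 3/10 * 14 = 51/5.

51/5


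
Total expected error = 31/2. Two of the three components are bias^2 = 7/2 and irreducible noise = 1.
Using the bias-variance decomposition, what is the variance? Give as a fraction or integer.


Total error = bias^2 + variance + irreducible noise. So variance = 31/2 - 7/2 - 1 = 11.

11


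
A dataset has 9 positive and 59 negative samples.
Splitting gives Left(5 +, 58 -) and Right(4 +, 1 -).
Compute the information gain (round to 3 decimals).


H(parent) = 0.5639. H(left) = 0.3999, H(right) = 0.7219. Weighted = (63/68)*0.3999 + (5/68)*0.7219 = 0.4236. IG = 0.5639 - 0.4236 = 0.1403, which rounds to 0.140.

0.140


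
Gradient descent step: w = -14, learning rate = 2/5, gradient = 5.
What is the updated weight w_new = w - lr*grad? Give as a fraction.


w_new = -14 - 2/5 * 5 = -14 - 2 = -16.

-16


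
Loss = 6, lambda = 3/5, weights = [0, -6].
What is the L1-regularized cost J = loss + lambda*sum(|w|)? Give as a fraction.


L1 norm = sum(|w|) = 6. J = 6 + 3/5 * 6 = 48/5.

48/5


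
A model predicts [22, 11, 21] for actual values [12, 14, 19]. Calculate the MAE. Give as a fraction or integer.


MAE = (1/3) * (|12-22|=10 + |14-11|=3 + |19-21|=2). Sum = 15. MAE = 5.

5


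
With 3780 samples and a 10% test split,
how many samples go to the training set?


Test set = 3780 * 10% = 378. Training set = 3780 - 378 = 3402.

3402


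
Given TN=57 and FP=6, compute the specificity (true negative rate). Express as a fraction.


Specificity = TN / (TN + FP) = 57 / 63 = 19/21.

19/21


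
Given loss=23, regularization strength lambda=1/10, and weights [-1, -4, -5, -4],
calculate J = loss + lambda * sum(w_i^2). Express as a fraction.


L2 sq norm = sum(w^2) = 58. J = 23 + 1/10 * 58 = 144/5.

144/5


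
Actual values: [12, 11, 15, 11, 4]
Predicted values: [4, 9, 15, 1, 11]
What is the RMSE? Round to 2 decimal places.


MSE = 43.4000. RMSE = sqrt(43.4000) = 6.59.

6.59


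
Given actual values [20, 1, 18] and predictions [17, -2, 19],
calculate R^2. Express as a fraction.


Mean(y) = 13. SS_res = 19. SS_tot = 218. R^2 = 1 - 19/(218) = 199/218.

199/218


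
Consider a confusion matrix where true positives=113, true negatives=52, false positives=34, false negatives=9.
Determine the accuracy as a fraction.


Accuracy = (TP + TN) / (TP + TN + FP + FN) = (113 + 52) / 208 = 165/208.

165/208


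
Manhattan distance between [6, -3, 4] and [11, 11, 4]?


d = sum of absolute differences: |6-11|=5 + |-3-11|=14 + |4-4|=0 = 19.

19


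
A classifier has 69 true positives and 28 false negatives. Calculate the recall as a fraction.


Recall = TP / (TP + FN) = 69 / 97 = 69/97.

69/97


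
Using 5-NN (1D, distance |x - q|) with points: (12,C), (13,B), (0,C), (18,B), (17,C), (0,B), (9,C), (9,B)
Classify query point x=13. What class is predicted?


Distances: |12-13|=1, |13-13|=0, |0-13|=13, |18-13|=5, |17-13|=4, |0-13|=13, |9-13|=4, |9-13|=4. 5 nearest: (13,B), (12,C), (9,B), (17,C), (9,C). Counts: {'B': 2, 'C': 3}. Majority class: C.

C


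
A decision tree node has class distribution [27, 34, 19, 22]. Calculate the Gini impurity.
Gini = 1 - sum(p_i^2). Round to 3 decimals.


Total = 102. Proportions: 27/102, 34/102, 19/102, 22/102. sum(p_i^2) = 0.2624. Gini = 1 - 0.2624 = 0.7376, which rounds to 0.738.

0.738


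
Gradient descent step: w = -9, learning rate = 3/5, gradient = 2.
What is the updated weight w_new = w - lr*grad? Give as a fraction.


w_new = -9 - 3/5 * 2 = -9 - 6/5 = -51/5.

-51/5


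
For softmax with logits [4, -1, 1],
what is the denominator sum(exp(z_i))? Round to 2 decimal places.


Denom = e^4=54.5982 + e^-1=0.3679 + e^1=2.7183. Sum = 57.6844, which rounds to 57.68.

57.68


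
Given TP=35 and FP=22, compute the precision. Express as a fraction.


Precision = TP / (TP + FP) = 35 / 57 = 35/57.

35/57


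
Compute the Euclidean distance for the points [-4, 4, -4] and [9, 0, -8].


d = sqrt(sum of squared differences). (-4-9)^2=169, (4-0)^2=16, (-4--8)^2=16. Sum = 201.

sqrt(201)


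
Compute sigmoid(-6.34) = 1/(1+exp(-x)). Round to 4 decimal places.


sigma(-6.34) = 1/(1+e^(6.34)) = 1/(1+566.796311) = 1/567.796311 = 0.0018.

0.0018


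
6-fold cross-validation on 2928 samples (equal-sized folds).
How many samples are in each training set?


Each validation fold has 2928/6 = 488 samples. Training set = 2928 - 488 = 2440.

2440


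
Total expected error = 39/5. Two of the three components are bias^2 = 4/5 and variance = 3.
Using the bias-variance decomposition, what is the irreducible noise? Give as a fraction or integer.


Total error = bias^2 + variance + irreducible noise. So irreducible noise = 39/5 - 4/5 - 3 = 4.

4


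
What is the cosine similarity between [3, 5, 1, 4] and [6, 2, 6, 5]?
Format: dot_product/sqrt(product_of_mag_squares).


dot = 54. |a|^2 = 51, |b|^2 = 101. cos = 54/sqrt(5151).

54/sqrt(5151)


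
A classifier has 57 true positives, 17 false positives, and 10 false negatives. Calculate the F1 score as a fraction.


Precision = 57/74 = 57/74. Recall = 57/67 = 57/67. F1 = 2*P*R/(P+R) = 38/47.

38/47


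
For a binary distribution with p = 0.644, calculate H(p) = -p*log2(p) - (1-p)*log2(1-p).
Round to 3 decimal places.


H = -0.644*log2(0.644) - 0.356*log2(0.356) = 0.939.

0.939


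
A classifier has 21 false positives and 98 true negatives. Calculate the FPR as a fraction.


FPR = FP / (FP + TN) = 21 / 119 = 3/17.

3/17


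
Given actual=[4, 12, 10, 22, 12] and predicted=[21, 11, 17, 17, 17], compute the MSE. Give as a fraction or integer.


MSE = (1/5) * ((4-21)^2=289 + (12-11)^2=1 + (10-17)^2=49 + (22-17)^2=25 + (12-17)^2=25). Sum = 389. MSE = 389/5.

389/5


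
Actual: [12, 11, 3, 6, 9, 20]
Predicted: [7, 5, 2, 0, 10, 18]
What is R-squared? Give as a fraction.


Mean(y) = 61/6. SS_res = 103. SS_tot = 1025/6. R^2 = 1 - 103/(1025/6) = 407/1025.

407/1025


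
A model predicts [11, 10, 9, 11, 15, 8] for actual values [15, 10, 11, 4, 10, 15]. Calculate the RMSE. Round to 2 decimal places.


MSE = 23.8333. RMSE = sqrt(23.8333) = 4.88.

4.88


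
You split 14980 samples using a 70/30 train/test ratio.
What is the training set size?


Test set = 14980 * 30% = 4494. Training set = 14980 - 4494 = 10486.

10486


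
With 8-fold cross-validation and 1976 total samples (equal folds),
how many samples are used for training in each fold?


Each validation fold has 1976/8 = 247 samples. Training set = 1976 - 247 = 1729.

1729


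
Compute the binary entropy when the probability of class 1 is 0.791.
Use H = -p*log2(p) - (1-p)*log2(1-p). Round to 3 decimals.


H = -0.791*log2(0.791) - 0.209*log2(0.209) = 0.740.

0.740


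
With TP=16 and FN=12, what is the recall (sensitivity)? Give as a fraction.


Recall = TP / (TP + FN) = 16 / 28 = 4/7.

4/7


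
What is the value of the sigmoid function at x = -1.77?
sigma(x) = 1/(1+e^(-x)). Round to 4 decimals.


sigma(-1.77) = 1/(1+e^(1.77)) = 1/(1+5.870853) = 1/6.870853 = 0.1455.

0.1455


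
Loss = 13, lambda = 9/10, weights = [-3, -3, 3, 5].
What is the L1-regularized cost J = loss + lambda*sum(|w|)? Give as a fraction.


L1 norm = sum(|w|) = 14. J = 13 + 9/10 * 14 = 128/5.

128/5


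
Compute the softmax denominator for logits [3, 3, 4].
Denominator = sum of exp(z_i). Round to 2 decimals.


Denom = e^3=20.0855 + e^3=20.0855 + e^4=54.5982. Sum = 94.7692, which rounds to 94.77.

94.77


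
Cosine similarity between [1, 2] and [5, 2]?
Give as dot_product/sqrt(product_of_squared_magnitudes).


dot = 9. |a|^2 = 5, |b|^2 = 29. cos = 9/sqrt(145).

9/sqrt(145)


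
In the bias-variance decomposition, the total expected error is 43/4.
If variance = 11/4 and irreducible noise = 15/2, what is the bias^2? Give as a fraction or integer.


Total error = bias^2 + variance + irreducible noise. So bias^2 = 43/4 - 11/4 - 15/2 = 1/2.

1/2


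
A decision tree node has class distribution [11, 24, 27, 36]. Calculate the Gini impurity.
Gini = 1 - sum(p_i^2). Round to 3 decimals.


Total = 98. Proportions: 11/98, 24/98, 27/98, 36/98. sum(p_i^2) = 0.2834. Gini = 1 - 0.2834 = 0.7166, which rounds to 0.717.

0.717


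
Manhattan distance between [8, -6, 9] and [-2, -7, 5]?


d = sum of absolute differences: |8--2|=10 + |-6--7|=1 + |9-5|=4 = 15.

15


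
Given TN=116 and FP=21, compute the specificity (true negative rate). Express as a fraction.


Specificity = TN / (TN + FP) = 116 / 137 = 116/137.

116/137


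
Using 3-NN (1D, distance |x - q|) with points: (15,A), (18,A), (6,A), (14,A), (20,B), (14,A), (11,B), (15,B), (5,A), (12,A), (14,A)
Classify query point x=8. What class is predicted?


Distances: |15-8|=7, |18-8|=10, |6-8|=2, |14-8|=6, |20-8|=12, |14-8|=6, |11-8|=3, |15-8|=7, |5-8|=3, |12-8|=4, |14-8|=6. 3 nearest: (6,A), (5,A), (11,B). Counts: {'A': 2, 'B': 1}. Majority class: A.

A


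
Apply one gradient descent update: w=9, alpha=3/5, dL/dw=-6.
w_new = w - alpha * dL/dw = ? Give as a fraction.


w_new = 9 - 3/5 * -6 = 9 - -18/5 = 63/5.

63/5


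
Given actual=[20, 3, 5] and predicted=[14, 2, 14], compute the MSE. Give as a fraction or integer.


MSE = (1/3) * ((20-14)^2=36 + (3-2)^2=1 + (5-14)^2=81). Sum = 118. MSE = 118/3.

118/3


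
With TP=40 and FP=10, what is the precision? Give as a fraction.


Precision = TP / (TP + FP) = 40 / 50 = 4/5.

4/5


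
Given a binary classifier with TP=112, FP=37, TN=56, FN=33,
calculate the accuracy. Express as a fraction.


Accuracy = (TP + TN) / (TP + TN + FP + FN) = (112 + 56) / 238 = 12/17.

12/17


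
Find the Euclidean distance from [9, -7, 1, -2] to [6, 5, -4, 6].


d = sqrt(sum of squared differences). (9-6)^2=9, (-7-5)^2=144, (1--4)^2=25, (-2-6)^2=64. Sum = 242.

sqrt(242)


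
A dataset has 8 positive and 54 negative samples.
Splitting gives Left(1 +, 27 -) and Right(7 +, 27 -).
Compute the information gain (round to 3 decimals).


H(parent) = 0.5548. H(left) = 0.2223, H(right) = 0.7335. Weighted = (28/62)*0.2223 + (34/62)*0.7335 = 0.5026. IG = 0.5548 - 0.5026 = 0.0522, which rounds to 0.052.

0.052


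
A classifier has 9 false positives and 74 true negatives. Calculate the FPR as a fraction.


FPR = FP / (FP + TN) = 9 / 83 = 9/83.

9/83


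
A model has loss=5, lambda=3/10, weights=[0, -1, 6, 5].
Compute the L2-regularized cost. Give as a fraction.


L2 sq norm = sum(w^2) = 62. J = 5 + 3/10 * 62 = 118/5.

118/5


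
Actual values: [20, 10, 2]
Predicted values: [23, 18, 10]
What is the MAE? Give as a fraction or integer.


MAE = (1/3) * (|20-23|=3 + |10-18|=8 + |2-10|=8). Sum = 19. MAE = 19/3.

19/3


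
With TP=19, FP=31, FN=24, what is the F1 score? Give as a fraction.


Precision = 19/50 = 19/50. Recall = 19/43 = 19/43. F1 = 2*P*R/(P+R) = 38/93.

38/93


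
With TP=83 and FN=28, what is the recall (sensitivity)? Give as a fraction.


Recall = TP / (TP + FN) = 83 / 111 = 83/111.

83/111


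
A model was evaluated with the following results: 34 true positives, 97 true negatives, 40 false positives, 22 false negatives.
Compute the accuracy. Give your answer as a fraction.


Accuracy = (TP + TN) / (TP + TN + FP + FN) = (34 + 97) / 193 = 131/193.

131/193


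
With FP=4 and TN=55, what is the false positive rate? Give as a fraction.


FPR = FP / (FP + TN) = 4 / 59 = 4/59.

4/59


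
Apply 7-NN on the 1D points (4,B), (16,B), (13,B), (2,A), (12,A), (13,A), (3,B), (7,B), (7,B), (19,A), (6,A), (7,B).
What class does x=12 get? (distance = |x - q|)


Distances: |4-12|=8, |16-12|=4, |13-12|=1, |2-12|=10, |12-12|=0, |13-12|=1, |3-12|=9, |7-12|=5, |7-12|=5, |19-12|=7, |6-12|=6, |7-12|=5. 7 nearest: (12,A), (13,A), (13,B), (16,B), (7,B), (7,B), (7,B). Counts: {'A': 2, 'B': 5}. Majority class: B.

B


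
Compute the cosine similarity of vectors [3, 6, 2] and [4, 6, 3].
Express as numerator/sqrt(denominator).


dot = 54. |a|^2 = 49, |b|^2 = 61. cos = 54/sqrt(2989).

54/sqrt(2989)


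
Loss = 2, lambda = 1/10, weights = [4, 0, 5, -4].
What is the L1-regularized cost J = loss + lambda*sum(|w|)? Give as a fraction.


L1 norm = sum(|w|) = 13. J = 2 + 1/10 * 13 = 33/10.

33/10


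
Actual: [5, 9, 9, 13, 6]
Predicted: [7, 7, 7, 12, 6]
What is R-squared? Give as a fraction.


Mean(y) = 42/5. SS_res = 13. SS_tot = 196/5. R^2 = 1 - 13/(196/5) = 131/196.

131/196


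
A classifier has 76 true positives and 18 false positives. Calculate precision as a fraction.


Precision = TP / (TP + FP) = 76 / 94 = 38/47.

38/47


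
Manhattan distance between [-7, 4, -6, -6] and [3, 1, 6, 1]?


d = sum of absolute differences: |-7-3|=10 + |4-1|=3 + |-6-6|=12 + |-6-1|=7 = 32.

32


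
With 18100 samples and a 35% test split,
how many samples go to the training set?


Test set = 18100 * 35% = 6335. Training set = 18100 - 6335 = 11765.

11765


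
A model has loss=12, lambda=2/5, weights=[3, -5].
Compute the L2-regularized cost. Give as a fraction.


L2 sq norm = sum(w^2) = 34. J = 12 + 2/5 * 34 = 128/5.

128/5


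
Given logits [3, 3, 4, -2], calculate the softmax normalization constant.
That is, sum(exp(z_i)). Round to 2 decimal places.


Denom = e^3=20.0855 + e^3=20.0855 + e^4=54.5982 + e^-2=0.1353. Sum = 94.9045, which rounds to 94.90.

94.90


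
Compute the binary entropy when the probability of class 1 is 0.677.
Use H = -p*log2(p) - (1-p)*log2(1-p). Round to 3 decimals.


H = -0.677*log2(0.677) - 0.323*log2(0.323) = 0.908.

0.908


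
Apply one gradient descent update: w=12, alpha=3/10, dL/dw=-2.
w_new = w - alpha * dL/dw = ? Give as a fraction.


w_new = 12 - 3/10 * -2 = 12 - -3/5 = 63/5.

63/5


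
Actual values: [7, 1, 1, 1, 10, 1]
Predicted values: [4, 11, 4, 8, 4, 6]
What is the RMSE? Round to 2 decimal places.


MSE = 38.0000. RMSE = sqrt(38.0000) = 6.16.

6.16


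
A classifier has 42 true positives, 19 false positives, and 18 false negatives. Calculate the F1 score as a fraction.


Precision = 42/61 = 42/61. Recall = 42/60 = 7/10. F1 = 2*P*R/(P+R) = 84/121.

84/121


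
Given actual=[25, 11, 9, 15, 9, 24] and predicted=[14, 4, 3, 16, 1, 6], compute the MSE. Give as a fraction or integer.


MSE = (1/6) * ((25-14)^2=121 + (11-4)^2=49 + (9-3)^2=36 + (15-16)^2=1 + (9-1)^2=64 + (24-6)^2=324). Sum = 595. MSE = 595/6.

595/6


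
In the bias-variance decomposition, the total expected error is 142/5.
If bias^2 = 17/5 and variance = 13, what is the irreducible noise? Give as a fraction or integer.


Total error = bias^2 + variance + irreducible noise. So irreducible noise = 142/5 - 17/5 - 13 = 12.

12


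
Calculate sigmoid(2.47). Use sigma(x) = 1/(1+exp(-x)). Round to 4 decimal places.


sigma(2.47) = 1/(1+e^(-2.47)) = 1/(1+0.084585) = 1/1.084585 = 0.9220.

0.9220


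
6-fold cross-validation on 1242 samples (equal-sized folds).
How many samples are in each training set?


Each validation fold has 1242/6 = 207 samples. Training set = 1242 - 207 = 1035.

1035


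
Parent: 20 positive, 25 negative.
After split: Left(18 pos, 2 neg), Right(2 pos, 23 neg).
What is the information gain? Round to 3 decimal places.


H(parent) = 0.9911. H(left) = 0.4690, H(right) = 0.4022. Weighted = (20/45)*0.4690 + (25/45)*0.4022 = 0.4319. IG = 0.9911 - 0.4319 = 0.5592, which rounds to 0.559.

0.559


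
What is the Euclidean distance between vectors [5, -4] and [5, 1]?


d = sqrt(sum of squared differences). (5-5)^2=0, (-4-1)^2=25. Sum = 25.

5


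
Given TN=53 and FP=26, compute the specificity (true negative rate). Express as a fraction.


Specificity = TN / (TN + FP) = 53 / 79 = 53/79.

53/79


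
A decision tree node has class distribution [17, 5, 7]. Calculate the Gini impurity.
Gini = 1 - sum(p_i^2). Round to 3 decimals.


Total = 29. Proportions: 17/29, 5/29, 7/29. sum(p_i^2) = 0.4316. Gini = 1 - 0.4316 = 0.5684, which rounds to 0.568.

0.568


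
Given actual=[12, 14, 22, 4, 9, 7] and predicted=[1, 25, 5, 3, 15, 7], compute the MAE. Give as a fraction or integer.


MAE = (1/6) * (|12-1|=11 + |14-25|=11 + |22-5|=17 + |4-3|=1 + |9-15|=6 + |7-7|=0). Sum = 46. MAE = 23/3.

23/3


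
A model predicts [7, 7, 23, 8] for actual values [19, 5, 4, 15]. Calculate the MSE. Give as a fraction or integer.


MSE = (1/4) * ((19-7)^2=144 + (5-7)^2=4 + (4-23)^2=361 + (15-8)^2=49). Sum = 558. MSE = 279/2.

279/2


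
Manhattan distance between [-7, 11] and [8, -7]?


d = sum of absolute differences: |-7-8|=15 + |11--7|=18 = 33.

33


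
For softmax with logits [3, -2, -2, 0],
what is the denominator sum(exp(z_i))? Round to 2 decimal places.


Denom = e^3=20.0855 + e^-2=0.1353 + e^-2=0.1353 + e^0=1.0000. Sum = 21.3561, which rounds to 21.36.

21.36


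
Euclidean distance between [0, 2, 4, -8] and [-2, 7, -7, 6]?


d = sqrt(sum of squared differences). (0--2)^2=4, (2-7)^2=25, (4--7)^2=121, (-8-6)^2=196. Sum = 346.

sqrt(346)


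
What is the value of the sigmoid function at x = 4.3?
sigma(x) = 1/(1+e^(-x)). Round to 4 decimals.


sigma(4.3) = 1/(1+e^(-4.3)) = 1/(1+0.013569) = 1/1.013569 = 0.9866.

0.9866


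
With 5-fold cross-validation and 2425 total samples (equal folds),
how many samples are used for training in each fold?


Each validation fold has 2425/5 = 485 samples. Training set = 2425 - 485 = 1940.

1940


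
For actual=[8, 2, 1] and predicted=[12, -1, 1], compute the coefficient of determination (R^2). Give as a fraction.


Mean(y) = 11/3. SS_res = 25. SS_tot = 86/3. R^2 = 1 - 25/(86/3) = 11/86.

11/86


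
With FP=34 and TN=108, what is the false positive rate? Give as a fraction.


FPR = FP / (FP + TN) = 34 / 142 = 17/71.

17/71
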